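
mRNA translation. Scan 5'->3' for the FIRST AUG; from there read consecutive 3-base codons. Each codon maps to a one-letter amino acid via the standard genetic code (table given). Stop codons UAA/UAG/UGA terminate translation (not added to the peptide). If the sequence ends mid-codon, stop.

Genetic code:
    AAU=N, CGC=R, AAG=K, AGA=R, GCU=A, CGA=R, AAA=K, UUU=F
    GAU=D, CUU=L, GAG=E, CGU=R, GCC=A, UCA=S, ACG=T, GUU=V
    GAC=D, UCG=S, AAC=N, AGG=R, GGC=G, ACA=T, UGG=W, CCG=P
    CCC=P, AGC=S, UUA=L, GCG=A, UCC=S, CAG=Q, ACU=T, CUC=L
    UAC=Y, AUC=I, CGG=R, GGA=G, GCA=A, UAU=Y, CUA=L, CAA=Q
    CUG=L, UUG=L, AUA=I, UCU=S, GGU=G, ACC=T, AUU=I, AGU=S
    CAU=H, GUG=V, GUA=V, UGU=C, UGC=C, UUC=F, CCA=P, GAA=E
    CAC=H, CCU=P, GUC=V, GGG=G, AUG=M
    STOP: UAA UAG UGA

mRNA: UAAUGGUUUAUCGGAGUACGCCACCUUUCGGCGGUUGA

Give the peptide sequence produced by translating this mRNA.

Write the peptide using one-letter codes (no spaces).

start AUG at pos 2
pos 2: AUG -> M; peptide=M
pos 5: GUU -> V; peptide=MV
pos 8: UAU -> Y; peptide=MVY
pos 11: CGG -> R; peptide=MVYR
pos 14: AGU -> S; peptide=MVYRS
pos 17: ACG -> T; peptide=MVYRST
pos 20: CCA -> P; peptide=MVYRSTP
pos 23: CCU -> P; peptide=MVYRSTPP
pos 26: UUC -> F; peptide=MVYRSTPPF
pos 29: GGC -> G; peptide=MVYRSTPPFG
pos 32: GGU -> G; peptide=MVYRSTPPFGG
pos 35: UGA -> STOP

Answer: MVYRSTPPFGG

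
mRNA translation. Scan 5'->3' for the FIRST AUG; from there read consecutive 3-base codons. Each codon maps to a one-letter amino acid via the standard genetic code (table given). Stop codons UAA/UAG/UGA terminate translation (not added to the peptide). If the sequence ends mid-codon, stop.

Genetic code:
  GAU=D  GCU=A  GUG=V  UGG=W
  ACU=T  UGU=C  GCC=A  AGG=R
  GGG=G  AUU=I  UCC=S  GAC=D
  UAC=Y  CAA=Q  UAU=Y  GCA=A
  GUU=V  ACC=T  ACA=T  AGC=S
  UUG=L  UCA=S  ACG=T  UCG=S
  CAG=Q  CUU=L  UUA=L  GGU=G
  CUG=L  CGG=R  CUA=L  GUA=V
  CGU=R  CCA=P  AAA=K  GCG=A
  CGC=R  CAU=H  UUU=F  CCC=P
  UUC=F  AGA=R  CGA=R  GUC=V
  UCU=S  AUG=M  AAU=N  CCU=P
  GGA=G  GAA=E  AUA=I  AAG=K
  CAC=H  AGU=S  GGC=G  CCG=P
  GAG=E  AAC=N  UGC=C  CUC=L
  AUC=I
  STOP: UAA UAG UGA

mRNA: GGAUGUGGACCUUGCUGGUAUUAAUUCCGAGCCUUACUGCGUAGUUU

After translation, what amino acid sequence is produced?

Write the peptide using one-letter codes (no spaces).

start AUG at pos 2
pos 2: AUG -> M; peptide=M
pos 5: UGG -> W; peptide=MW
pos 8: ACC -> T; peptide=MWT
pos 11: UUG -> L; peptide=MWTL
pos 14: CUG -> L; peptide=MWTLL
pos 17: GUA -> V; peptide=MWTLLV
pos 20: UUA -> L; peptide=MWTLLVL
pos 23: AUU -> I; peptide=MWTLLVLI
pos 26: CCG -> P; peptide=MWTLLVLIP
pos 29: AGC -> S; peptide=MWTLLVLIPS
pos 32: CUU -> L; peptide=MWTLLVLIPSL
pos 35: ACU -> T; peptide=MWTLLVLIPSLT
pos 38: GCG -> A; peptide=MWTLLVLIPSLTA
pos 41: UAG -> STOP

Answer: MWTLLVLIPSLTA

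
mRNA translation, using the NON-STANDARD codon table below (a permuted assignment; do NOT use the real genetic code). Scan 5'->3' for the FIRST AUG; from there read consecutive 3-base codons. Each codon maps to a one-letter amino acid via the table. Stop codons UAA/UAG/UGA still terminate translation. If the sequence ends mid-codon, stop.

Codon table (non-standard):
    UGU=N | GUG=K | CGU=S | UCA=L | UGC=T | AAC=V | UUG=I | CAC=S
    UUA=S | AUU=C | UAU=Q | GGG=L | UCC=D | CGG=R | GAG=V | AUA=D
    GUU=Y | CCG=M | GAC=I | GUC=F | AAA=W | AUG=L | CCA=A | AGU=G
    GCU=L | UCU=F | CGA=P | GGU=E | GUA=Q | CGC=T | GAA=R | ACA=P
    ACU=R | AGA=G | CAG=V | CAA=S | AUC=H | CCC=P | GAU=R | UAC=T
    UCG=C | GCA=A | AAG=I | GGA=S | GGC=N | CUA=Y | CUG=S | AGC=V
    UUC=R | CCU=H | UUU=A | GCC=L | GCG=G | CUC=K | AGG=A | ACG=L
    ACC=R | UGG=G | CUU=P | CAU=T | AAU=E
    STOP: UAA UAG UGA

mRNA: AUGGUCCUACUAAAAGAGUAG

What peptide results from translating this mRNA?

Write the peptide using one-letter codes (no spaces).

Answer: LFYYWV

Derivation:
start AUG at pos 0
pos 0: AUG -> L; peptide=L
pos 3: GUC -> F; peptide=LF
pos 6: CUA -> Y; peptide=LFY
pos 9: CUA -> Y; peptide=LFYY
pos 12: AAA -> W; peptide=LFYYW
pos 15: GAG -> V; peptide=LFYYWV
pos 18: UAG -> STOP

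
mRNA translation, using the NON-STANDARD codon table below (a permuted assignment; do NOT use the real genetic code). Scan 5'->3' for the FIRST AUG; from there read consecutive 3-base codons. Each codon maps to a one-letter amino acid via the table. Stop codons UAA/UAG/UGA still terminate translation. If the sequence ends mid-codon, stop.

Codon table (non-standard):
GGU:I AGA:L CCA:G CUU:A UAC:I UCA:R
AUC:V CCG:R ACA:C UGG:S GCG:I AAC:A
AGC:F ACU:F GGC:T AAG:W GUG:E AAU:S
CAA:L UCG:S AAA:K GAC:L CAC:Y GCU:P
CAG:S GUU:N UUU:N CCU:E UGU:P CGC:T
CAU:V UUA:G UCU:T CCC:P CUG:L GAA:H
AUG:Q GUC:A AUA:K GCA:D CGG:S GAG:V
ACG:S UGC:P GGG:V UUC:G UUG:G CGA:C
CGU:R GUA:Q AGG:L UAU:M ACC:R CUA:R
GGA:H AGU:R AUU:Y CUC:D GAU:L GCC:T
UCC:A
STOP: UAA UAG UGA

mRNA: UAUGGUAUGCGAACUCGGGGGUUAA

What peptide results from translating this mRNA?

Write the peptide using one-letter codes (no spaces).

Answer: QQPHDVI

Derivation:
start AUG at pos 1
pos 1: AUG -> Q; peptide=Q
pos 4: GUA -> Q; peptide=QQ
pos 7: UGC -> P; peptide=QQP
pos 10: GAA -> H; peptide=QQPH
pos 13: CUC -> D; peptide=QQPHD
pos 16: GGG -> V; peptide=QQPHDV
pos 19: GGU -> I; peptide=QQPHDVI
pos 22: UAA -> STOP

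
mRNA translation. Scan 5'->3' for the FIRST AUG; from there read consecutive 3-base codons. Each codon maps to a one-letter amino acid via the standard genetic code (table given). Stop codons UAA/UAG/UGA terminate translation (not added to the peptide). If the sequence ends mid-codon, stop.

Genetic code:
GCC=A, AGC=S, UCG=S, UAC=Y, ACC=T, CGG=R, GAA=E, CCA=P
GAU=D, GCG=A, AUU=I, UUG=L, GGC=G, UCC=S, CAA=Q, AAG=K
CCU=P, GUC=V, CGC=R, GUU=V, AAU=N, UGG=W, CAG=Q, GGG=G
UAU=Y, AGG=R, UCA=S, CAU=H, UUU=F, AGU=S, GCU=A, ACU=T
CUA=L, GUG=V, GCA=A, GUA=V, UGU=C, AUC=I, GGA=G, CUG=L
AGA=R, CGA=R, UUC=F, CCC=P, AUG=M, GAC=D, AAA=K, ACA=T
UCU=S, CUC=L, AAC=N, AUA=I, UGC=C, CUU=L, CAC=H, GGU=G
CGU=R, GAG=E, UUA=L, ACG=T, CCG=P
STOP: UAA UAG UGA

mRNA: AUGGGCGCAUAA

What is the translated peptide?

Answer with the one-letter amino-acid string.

Answer: MGA

Derivation:
start AUG at pos 0
pos 0: AUG -> M; peptide=M
pos 3: GGC -> G; peptide=MG
pos 6: GCA -> A; peptide=MGA
pos 9: UAA -> STOP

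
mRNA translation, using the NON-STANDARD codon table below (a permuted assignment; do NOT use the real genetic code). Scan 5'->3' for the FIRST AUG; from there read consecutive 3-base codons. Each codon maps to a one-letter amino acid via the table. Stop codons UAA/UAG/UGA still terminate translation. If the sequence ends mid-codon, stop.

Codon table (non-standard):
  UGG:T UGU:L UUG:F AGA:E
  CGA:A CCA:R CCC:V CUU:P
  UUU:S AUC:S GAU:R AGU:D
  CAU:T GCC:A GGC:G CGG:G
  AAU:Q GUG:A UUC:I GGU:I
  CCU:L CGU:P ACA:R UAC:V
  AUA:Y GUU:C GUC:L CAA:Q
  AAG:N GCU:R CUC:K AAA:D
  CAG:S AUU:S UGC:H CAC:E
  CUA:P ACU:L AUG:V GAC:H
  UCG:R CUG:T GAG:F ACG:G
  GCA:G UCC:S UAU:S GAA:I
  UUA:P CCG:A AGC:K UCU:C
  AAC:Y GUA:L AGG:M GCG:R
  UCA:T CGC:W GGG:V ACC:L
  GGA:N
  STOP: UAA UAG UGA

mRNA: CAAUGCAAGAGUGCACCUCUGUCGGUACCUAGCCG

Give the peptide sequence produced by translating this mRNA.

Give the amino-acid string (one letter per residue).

start AUG at pos 2
pos 2: AUG -> V; peptide=V
pos 5: CAA -> Q; peptide=VQ
pos 8: GAG -> F; peptide=VQF
pos 11: UGC -> H; peptide=VQFH
pos 14: ACC -> L; peptide=VQFHL
pos 17: UCU -> C; peptide=VQFHLC
pos 20: GUC -> L; peptide=VQFHLCL
pos 23: GGU -> I; peptide=VQFHLCLI
pos 26: ACC -> L; peptide=VQFHLCLIL
pos 29: UAG -> STOP

Answer: VQFHLCLIL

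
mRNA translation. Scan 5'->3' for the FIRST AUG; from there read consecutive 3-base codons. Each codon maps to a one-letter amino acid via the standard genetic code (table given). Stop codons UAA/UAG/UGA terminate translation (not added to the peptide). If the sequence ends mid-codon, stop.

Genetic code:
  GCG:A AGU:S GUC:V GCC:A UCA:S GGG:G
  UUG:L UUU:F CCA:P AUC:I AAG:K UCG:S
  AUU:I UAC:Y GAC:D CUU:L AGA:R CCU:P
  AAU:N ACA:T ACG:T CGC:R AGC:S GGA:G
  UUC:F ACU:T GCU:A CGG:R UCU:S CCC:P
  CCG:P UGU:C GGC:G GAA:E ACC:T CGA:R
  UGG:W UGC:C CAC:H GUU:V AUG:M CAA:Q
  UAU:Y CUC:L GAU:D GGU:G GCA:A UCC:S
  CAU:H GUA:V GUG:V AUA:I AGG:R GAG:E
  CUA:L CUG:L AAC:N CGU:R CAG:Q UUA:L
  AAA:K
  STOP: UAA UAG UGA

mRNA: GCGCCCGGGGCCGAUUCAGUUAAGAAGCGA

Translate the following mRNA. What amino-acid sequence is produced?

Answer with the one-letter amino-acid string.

no AUG start codon found

Answer: (empty: no AUG start codon)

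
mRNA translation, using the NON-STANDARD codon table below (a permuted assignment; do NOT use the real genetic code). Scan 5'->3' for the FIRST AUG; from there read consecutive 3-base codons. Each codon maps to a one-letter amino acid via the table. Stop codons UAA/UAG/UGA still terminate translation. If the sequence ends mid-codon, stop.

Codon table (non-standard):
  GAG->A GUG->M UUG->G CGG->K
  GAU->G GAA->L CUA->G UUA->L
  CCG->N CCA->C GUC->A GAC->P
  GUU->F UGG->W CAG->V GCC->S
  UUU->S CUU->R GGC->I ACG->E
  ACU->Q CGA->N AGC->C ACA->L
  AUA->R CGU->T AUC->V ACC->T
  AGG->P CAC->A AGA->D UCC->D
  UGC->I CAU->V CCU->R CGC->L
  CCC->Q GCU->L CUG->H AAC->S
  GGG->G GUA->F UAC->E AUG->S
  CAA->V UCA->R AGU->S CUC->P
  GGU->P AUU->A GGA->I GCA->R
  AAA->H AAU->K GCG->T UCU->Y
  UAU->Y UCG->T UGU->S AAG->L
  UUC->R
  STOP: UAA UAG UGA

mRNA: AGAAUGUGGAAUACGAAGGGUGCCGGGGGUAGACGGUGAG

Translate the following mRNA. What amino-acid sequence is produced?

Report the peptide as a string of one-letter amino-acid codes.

start AUG at pos 3
pos 3: AUG -> S; peptide=S
pos 6: UGG -> W; peptide=SW
pos 9: AAU -> K; peptide=SWK
pos 12: ACG -> E; peptide=SWKE
pos 15: AAG -> L; peptide=SWKEL
pos 18: GGU -> P; peptide=SWKELP
pos 21: GCC -> S; peptide=SWKELPS
pos 24: GGG -> G; peptide=SWKELPSG
pos 27: GGU -> P; peptide=SWKELPSGP
pos 30: AGA -> D; peptide=SWKELPSGPD
pos 33: CGG -> K; peptide=SWKELPSGPDK
pos 36: UGA -> STOP

Answer: SWKELPSGPDK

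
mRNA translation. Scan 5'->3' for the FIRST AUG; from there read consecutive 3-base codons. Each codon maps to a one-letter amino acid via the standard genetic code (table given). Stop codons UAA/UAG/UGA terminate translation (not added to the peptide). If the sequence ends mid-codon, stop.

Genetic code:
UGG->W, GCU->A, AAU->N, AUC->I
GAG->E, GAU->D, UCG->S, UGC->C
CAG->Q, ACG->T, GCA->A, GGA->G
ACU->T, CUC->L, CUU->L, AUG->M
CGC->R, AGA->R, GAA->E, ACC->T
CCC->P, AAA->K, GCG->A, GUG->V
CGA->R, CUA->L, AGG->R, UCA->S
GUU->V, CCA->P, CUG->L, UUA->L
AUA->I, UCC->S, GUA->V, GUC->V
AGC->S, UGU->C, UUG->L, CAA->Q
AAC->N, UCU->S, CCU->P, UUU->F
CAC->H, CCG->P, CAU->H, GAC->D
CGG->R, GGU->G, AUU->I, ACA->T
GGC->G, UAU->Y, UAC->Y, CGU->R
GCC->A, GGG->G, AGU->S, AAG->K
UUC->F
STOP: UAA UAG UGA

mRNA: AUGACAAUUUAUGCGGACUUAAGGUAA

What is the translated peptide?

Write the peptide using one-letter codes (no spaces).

start AUG at pos 0
pos 0: AUG -> M; peptide=M
pos 3: ACA -> T; peptide=MT
pos 6: AUU -> I; peptide=MTI
pos 9: UAU -> Y; peptide=MTIY
pos 12: GCG -> A; peptide=MTIYA
pos 15: GAC -> D; peptide=MTIYAD
pos 18: UUA -> L; peptide=MTIYADL
pos 21: AGG -> R; peptide=MTIYADLR
pos 24: UAA -> STOP

Answer: MTIYADLR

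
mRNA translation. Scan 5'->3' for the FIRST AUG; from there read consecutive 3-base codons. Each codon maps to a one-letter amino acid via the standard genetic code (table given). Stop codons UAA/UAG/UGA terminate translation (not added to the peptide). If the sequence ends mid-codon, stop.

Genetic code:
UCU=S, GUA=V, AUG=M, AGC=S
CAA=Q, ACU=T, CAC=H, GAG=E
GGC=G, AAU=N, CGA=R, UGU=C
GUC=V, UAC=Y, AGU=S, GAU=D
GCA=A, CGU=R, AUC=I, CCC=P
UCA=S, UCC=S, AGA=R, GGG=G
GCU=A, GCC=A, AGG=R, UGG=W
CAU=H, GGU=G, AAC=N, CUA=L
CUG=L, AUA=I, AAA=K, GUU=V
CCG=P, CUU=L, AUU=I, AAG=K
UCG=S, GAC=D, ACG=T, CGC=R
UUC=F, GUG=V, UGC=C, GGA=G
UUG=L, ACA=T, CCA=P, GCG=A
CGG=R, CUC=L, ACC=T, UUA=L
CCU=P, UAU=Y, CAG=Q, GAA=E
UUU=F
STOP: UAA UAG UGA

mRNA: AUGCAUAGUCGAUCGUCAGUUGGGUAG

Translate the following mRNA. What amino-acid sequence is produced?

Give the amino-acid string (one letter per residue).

start AUG at pos 0
pos 0: AUG -> M; peptide=M
pos 3: CAU -> H; peptide=MH
pos 6: AGU -> S; peptide=MHS
pos 9: CGA -> R; peptide=MHSR
pos 12: UCG -> S; peptide=MHSRS
pos 15: UCA -> S; peptide=MHSRSS
pos 18: GUU -> V; peptide=MHSRSSV
pos 21: GGG -> G; peptide=MHSRSSVG
pos 24: UAG -> STOP

Answer: MHSRSSVG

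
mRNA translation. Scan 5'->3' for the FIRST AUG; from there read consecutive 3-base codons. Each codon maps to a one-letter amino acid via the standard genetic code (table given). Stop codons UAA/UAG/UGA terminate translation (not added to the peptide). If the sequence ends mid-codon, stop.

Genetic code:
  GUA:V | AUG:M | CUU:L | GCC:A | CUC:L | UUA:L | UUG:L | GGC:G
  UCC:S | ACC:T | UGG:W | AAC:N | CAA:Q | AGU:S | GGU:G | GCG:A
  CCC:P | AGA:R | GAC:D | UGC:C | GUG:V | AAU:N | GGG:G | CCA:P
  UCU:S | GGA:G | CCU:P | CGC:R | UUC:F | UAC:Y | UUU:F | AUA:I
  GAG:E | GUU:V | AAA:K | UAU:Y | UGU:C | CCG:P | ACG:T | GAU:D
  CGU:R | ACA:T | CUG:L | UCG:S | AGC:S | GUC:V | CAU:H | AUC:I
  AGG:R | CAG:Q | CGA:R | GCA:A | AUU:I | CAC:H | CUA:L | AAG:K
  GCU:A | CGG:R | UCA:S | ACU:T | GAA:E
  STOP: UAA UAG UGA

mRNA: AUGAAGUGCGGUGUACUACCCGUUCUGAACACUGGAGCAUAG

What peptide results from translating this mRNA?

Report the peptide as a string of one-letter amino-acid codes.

Answer: MKCGVLPVLNTGA

Derivation:
start AUG at pos 0
pos 0: AUG -> M; peptide=M
pos 3: AAG -> K; peptide=MK
pos 6: UGC -> C; peptide=MKC
pos 9: GGU -> G; peptide=MKCG
pos 12: GUA -> V; peptide=MKCGV
pos 15: CUA -> L; peptide=MKCGVL
pos 18: CCC -> P; peptide=MKCGVLP
pos 21: GUU -> V; peptide=MKCGVLPV
pos 24: CUG -> L; peptide=MKCGVLPVL
pos 27: AAC -> N; peptide=MKCGVLPVLN
pos 30: ACU -> T; peptide=MKCGVLPVLNT
pos 33: GGA -> G; peptide=MKCGVLPVLNTG
pos 36: GCA -> A; peptide=MKCGVLPVLNTGA
pos 39: UAG -> STOP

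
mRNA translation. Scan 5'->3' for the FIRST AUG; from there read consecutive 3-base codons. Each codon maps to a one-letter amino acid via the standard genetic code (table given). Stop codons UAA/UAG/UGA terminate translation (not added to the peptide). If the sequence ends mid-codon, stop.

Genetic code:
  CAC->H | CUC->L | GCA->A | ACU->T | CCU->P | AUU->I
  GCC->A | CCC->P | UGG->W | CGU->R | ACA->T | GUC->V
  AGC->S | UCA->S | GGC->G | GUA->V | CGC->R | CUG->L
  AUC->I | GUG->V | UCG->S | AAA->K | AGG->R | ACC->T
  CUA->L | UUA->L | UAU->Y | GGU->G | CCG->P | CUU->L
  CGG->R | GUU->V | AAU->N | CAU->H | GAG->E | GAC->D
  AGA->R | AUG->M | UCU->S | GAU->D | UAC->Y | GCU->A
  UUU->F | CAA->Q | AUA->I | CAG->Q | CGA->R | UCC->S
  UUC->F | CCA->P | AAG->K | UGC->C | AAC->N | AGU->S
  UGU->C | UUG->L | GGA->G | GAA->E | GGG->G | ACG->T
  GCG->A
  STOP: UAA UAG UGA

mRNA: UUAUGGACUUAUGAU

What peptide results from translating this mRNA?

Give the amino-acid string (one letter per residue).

Answer: MDL

Derivation:
start AUG at pos 2
pos 2: AUG -> M; peptide=M
pos 5: GAC -> D; peptide=MD
pos 8: UUA -> L; peptide=MDL
pos 11: UGA -> STOP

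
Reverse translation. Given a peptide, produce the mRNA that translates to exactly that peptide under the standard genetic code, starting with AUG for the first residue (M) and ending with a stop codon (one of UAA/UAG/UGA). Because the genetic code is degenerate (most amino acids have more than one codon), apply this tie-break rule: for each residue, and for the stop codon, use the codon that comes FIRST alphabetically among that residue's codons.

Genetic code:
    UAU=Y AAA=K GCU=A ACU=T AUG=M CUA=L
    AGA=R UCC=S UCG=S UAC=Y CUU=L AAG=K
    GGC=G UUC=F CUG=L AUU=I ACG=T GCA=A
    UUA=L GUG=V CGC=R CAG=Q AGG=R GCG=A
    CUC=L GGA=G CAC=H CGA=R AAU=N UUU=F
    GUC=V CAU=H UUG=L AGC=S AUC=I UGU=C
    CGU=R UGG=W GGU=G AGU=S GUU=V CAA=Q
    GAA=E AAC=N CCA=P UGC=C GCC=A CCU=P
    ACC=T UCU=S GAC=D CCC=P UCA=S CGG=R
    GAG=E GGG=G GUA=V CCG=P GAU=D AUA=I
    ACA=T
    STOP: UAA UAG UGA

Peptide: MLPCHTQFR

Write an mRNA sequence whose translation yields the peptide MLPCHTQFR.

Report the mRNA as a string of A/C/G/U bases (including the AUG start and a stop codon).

Answer: mRNA: AUGCUACCAUGCCACACACAAUUCAGAUAA

Derivation:
residue 1: M -> AUG (start codon)
residue 2: L codons sorted = CUA,CUC,CUG,CUU,UUA,UUG -> pick first = CUA
residue 3: P codons sorted = CCA,CCC,CCG,CCU -> pick first = CCA
residue 4: C codons sorted = UGC,UGU -> pick first = UGC
residue 5: H codons sorted = CAC,CAU -> pick first = CAC
residue 6: T codons sorted = ACA,ACC,ACG,ACU -> pick first = ACA
residue 7: Q codons sorted = CAA,CAG -> pick first = CAA
residue 8: F codons sorted = UUC,UUU -> pick first = UUC
residue 9: R codons sorted = AGA,AGG,CGA,CGC,CGG,CGU -> pick first = AGA
terminator: stop codons sorted = UAA,UAG,UGA -> pick first = UAA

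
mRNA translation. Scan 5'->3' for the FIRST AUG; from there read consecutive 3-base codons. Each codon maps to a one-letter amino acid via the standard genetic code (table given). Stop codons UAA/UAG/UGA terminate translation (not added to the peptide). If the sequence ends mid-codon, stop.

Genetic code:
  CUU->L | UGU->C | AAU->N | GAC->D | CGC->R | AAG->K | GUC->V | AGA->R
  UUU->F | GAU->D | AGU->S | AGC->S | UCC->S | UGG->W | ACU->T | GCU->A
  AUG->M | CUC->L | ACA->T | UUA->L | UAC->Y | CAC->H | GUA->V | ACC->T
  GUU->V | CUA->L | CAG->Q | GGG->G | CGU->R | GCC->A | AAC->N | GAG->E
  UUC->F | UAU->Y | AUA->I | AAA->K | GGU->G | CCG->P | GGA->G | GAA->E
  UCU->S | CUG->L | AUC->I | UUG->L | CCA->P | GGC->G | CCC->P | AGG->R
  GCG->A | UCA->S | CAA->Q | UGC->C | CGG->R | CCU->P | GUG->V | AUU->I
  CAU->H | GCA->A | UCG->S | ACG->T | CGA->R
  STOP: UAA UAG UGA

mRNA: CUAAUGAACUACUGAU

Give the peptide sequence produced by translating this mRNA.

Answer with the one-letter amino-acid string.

Answer: MNY

Derivation:
start AUG at pos 3
pos 3: AUG -> M; peptide=M
pos 6: AAC -> N; peptide=MN
pos 9: UAC -> Y; peptide=MNY
pos 12: UGA -> STOP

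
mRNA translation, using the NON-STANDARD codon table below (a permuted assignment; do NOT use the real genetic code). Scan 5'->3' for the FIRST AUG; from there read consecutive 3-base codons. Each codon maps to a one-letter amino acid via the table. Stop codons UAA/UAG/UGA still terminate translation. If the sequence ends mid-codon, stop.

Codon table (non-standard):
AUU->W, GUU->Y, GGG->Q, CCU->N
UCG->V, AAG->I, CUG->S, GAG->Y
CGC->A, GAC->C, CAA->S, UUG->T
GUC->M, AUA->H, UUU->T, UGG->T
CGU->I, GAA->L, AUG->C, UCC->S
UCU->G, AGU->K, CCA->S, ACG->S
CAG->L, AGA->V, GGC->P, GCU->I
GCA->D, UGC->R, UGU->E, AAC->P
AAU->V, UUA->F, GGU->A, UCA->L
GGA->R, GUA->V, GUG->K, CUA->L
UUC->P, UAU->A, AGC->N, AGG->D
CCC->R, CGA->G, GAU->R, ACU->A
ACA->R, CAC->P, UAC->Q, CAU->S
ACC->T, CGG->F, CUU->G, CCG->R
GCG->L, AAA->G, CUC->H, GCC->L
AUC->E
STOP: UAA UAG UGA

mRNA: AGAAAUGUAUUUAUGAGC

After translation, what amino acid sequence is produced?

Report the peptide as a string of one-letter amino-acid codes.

start AUG at pos 4
pos 4: AUG -> C; peptide=C
pos 7: UAU -> A; peptide=CA
pos 10: UUA -> F; peptide=CAF
pos 13: UGA -> STOP

Answer: CAF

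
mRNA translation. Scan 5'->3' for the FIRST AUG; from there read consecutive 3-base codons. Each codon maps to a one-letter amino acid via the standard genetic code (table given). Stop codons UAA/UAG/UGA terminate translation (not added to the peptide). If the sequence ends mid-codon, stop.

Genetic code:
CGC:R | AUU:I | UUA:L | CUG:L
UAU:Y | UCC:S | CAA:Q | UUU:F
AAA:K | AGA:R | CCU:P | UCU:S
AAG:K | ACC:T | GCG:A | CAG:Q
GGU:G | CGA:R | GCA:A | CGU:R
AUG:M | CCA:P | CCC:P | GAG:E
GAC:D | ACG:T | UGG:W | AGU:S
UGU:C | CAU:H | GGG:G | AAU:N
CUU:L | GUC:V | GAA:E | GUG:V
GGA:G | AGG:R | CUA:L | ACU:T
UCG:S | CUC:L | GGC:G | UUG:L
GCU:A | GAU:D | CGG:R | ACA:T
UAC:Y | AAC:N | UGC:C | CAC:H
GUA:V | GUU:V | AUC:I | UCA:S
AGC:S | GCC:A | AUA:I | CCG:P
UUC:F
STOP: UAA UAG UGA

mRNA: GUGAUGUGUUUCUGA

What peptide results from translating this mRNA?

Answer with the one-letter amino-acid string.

start AUG at pos 3
pos 3: AUG -> M; peptide=M
pos 6: UGU -> C; peptide=MC
pos 9: UUC -> F; peptide=MCF
pos 12: UGA -> STOP

Answer: MCF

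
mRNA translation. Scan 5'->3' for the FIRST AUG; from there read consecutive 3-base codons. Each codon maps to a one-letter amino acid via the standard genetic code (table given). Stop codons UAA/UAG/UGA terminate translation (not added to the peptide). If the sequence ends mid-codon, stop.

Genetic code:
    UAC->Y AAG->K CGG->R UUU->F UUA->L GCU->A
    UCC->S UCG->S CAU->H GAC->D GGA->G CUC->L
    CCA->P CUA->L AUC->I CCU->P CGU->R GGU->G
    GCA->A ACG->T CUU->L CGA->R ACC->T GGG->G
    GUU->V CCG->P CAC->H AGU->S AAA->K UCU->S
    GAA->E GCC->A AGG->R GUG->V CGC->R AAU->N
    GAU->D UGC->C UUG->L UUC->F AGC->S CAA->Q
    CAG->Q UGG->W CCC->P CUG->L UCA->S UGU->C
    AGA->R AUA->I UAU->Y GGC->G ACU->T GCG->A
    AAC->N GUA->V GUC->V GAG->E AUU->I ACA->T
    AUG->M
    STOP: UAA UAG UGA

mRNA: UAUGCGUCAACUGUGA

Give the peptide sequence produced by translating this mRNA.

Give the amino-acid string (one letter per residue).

Answer: MRQL

Derivation:
start AUG at pos 1
pos 1: AUG -> M; peptide=M
pos 4: CGU -> R; peptide=MR
pos 7: CAA -> Q; peptide=MRQ
pos 10: CUG -> L; peptide=MRQL
pos 13: UGA -> STOP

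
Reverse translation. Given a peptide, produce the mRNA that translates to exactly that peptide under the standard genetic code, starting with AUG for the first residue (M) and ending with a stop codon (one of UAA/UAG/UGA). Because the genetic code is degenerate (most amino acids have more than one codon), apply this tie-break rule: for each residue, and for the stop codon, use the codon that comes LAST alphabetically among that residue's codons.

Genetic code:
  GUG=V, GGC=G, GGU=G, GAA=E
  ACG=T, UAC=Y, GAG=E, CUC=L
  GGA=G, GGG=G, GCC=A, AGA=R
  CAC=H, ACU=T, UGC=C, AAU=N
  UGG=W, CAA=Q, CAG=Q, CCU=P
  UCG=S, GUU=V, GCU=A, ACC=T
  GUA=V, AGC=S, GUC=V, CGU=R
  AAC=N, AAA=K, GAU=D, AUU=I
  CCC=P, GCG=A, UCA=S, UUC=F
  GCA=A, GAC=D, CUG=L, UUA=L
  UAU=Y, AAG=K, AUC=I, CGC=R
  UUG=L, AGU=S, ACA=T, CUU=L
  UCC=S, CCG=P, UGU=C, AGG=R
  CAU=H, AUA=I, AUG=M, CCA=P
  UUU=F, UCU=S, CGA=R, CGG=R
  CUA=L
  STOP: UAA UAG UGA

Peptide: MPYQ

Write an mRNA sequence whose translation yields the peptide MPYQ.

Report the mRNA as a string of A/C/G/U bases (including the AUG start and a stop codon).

residue 1: M -> AUG (start codon)
residue 2: P codons sorted = CCA,CCC,CCG,CCU -> pick last = CCU
residue 3: Y codons sorted = UAC,UAU -> pick last = UAU
residue 4: Q codons sorted = CAA,CAG -> pick last = CAG
terminator: stop codons sorted = UAA,UAG,UGA -> pick last = UGA

Answer: mRNA: AUGCCUUAUCAGUGA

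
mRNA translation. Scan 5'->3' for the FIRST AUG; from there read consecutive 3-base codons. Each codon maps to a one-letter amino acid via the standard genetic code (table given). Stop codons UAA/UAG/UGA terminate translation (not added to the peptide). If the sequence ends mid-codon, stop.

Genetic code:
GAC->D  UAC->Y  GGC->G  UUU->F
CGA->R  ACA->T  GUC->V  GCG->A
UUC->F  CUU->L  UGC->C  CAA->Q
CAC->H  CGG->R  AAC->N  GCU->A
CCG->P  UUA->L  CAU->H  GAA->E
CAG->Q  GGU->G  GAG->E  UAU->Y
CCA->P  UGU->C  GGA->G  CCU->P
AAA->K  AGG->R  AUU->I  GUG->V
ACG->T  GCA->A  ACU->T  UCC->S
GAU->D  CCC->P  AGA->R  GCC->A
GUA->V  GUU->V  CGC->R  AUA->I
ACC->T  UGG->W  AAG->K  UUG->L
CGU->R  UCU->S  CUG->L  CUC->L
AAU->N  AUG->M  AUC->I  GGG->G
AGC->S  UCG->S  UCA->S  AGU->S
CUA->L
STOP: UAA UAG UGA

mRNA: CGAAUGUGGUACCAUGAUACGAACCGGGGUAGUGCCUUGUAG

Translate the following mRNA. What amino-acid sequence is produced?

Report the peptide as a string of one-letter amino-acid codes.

Answer: MWYHDTNRGSAL

Derivation:
start AUG at pos 3
pos 3: AUG -> M; peptide=M
pos 6: UGG -> W; peptide=MW
pos 9: UAC -> Y; peptide=MWY
pos 12: CAU -> H; peptide=MWYH
pos 15: GAU -> D; peptide=MWYHD
pos 18: ACG -> T; peptide=MWYHDT
pos 21: AAC -> N; peptide=MWYHDTN
pos 24: CGG -> R; peptide=MWYHDTNR
pos 27: GGU -> G; peptide=MWYHDTNRG
pos 30: AGU -> S; peptide=MWYHDTNRGS
pos 33: GCC -> A; peptide=MWYHDTNRGSA
pos 36: UUG -> L; peptide=MWYHDTNRGSAL
pos 39: UAG -> STOP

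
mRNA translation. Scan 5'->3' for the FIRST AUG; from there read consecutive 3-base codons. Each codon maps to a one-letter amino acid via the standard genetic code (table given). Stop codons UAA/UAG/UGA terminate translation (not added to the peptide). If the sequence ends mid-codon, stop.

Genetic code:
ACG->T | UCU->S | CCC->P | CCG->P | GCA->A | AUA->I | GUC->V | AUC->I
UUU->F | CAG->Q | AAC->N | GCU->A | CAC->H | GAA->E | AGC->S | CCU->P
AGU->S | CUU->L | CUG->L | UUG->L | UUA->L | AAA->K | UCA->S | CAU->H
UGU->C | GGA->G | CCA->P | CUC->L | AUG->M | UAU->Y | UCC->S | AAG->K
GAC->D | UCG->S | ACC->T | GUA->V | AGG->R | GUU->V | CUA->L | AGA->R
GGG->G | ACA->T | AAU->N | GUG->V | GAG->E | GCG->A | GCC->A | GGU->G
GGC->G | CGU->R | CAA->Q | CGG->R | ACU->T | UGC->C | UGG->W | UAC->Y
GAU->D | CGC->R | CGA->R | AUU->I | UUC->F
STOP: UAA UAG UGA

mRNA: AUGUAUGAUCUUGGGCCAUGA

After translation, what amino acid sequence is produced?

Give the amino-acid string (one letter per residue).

Answer: MYDLGP

Derivation:
start AUG at pos 0
pos 0: AUG -> M; peptide=M
pos 3: UAU -> Y; peptide=MY
pos 6: GAU -> D; peptide=MYD
pos 9: CUU -> L; peptide=MYDL
pos 12: GGG -> G; peptide=MYDLG
pos 15: CCA -> P; peptide=MYDLGP
pos 18: UGA -> STOP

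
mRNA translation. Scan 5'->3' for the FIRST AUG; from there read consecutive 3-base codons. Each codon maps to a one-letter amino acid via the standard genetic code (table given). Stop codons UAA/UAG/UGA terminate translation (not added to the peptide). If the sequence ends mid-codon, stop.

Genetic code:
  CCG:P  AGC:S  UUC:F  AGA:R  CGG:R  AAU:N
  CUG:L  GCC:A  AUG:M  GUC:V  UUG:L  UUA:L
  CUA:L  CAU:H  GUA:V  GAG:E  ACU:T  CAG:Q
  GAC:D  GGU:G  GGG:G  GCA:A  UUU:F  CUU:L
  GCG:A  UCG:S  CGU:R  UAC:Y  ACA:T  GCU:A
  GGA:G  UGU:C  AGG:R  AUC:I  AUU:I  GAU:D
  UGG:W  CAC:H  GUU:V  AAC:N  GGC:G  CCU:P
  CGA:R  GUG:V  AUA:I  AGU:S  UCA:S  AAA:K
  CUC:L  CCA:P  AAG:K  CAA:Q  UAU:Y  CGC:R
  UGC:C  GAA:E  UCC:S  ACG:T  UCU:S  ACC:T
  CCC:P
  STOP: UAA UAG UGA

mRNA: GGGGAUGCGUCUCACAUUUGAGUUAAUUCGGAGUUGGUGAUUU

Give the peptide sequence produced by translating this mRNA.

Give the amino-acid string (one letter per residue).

start AUG at pos 4
pos 4: AUG -> M; peptide=M
pos 7: CGU -> R; peptide=MR
pos 10: CUC -> L; peptide=MRL
pos 13: ACA -> T; peptide=MRLT
pos 16: UUU -> F; peptide=MRLTF
pos 19: GAG -> E; peptide=MRLTFE
pos 22: UUA -> L; peptide=MRLTFEL
pos 25: AUU -> I; peptide=MRLTFELI
pos 28: CGG -> R; peptide=MRLTFELIR
pos 31: AGU -> S; peptide=MRLTFELIRS
pos 34: UGG -> W; peptide=MRLTFELIRSW
pos 37: UGA -> STOP

Answer: MRLTFELIRSW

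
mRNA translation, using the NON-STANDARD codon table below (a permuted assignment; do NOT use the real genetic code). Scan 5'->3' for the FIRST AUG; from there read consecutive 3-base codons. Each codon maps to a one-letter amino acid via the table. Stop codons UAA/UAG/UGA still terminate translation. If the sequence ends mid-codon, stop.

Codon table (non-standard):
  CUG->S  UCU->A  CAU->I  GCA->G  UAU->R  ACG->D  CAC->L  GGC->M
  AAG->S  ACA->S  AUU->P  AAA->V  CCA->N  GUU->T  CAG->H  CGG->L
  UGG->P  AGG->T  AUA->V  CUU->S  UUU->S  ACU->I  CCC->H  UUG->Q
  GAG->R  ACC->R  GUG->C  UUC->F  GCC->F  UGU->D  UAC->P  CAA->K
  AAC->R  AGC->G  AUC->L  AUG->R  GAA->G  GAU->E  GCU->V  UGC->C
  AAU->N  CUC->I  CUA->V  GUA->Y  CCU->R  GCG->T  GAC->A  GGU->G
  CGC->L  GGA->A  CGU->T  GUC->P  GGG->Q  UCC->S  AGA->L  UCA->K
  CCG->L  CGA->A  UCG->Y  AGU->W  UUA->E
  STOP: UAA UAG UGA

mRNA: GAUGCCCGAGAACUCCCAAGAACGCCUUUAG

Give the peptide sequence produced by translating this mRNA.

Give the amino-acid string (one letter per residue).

start AUG at pos 1
pos 1: AUG -> R; peptide=R
pos 4: CCC -> H; peptide=RH
pos 7: GAG -> R; peptide=RHR
pos 10: AAC -> R; peptide=RHRR
pos 13: UCC -> S; peptide=RHRRS
pos 16: CAA -> K; peptide=RHRRSK
pos 19: GAA -> G; peptide=RHRRSKG
pos 22: CGC -> L; peptide=RHRRSKGL
pos 25: CUU -> S; peptide=RHRRSKGLS
pos 28: UAG -> STOP

Answer: RHRRSKGLS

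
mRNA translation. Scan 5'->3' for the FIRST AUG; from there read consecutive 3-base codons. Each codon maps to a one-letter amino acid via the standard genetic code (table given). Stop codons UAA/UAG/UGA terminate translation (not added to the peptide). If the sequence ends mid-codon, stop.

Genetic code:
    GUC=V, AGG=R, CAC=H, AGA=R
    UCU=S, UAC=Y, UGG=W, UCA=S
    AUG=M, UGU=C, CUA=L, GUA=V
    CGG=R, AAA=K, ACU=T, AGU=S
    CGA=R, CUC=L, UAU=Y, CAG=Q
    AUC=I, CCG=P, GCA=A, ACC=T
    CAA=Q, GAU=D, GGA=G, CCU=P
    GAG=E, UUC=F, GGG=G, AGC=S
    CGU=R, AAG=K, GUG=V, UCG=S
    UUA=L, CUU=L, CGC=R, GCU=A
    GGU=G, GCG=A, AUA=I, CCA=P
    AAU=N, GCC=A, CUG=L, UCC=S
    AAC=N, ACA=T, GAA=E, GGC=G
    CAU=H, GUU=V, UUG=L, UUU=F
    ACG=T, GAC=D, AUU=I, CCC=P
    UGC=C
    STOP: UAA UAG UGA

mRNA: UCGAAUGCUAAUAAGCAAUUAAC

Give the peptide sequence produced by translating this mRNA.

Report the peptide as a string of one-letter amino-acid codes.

Answer: MLISN

Derivation:
start AUG at pos 4
pos 4: AUG -> M; peptide=M
pos 7: CUA -> L; peptide=ML
pos 10: AUA -> I; peptide=MLI
pos 13: AGC -> S; peptide=MLIS
pos 16: AAU -> N; peptide=MLISN
pos 19: UAA -> STOP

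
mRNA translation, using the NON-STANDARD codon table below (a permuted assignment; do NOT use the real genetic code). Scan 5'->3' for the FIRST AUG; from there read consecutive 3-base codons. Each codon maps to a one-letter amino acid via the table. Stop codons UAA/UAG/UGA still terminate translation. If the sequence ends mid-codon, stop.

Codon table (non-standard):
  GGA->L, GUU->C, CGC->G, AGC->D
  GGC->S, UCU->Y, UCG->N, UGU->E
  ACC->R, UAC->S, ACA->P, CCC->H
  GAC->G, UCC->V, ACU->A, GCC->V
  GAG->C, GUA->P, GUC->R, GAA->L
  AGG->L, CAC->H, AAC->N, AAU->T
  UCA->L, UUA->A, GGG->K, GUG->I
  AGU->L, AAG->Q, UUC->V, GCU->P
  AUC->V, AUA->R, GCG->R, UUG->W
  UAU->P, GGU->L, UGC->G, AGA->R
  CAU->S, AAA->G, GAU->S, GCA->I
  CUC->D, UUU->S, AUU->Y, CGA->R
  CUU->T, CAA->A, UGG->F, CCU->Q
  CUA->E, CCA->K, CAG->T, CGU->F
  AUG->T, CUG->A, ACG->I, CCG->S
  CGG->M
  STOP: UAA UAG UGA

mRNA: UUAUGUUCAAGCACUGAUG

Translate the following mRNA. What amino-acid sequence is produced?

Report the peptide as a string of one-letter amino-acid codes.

start AUG at pos 2
pos 2: AUG -> T; peptide=T
pos 5: UUC -> V; peptide=TV
pos 8: AAG -> Q; peptide=TVQ
pos 11: CAC -> H; peptide=TVQH
pos 14: UGA -> STOP

Answer: TVQH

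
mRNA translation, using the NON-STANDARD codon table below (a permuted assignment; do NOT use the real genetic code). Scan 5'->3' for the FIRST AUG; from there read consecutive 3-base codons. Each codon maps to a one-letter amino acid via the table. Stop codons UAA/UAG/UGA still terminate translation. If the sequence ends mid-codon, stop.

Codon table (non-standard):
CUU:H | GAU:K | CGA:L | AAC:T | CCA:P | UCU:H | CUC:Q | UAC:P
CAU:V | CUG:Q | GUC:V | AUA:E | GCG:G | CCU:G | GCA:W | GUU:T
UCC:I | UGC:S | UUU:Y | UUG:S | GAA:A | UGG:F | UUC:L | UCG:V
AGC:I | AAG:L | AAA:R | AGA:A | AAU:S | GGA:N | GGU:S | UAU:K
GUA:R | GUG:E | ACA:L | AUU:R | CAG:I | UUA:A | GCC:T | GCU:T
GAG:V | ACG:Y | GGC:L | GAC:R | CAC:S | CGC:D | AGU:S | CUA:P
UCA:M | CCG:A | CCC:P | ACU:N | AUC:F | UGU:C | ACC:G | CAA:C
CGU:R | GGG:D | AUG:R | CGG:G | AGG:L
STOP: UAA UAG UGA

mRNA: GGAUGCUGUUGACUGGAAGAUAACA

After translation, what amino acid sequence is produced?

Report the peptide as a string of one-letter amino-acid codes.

start AUG at pos 2
pos 2: AUG -> R; peptide=R
pos 5: CUG -> Q; peptide=RQ
pos 8: UUG -> S; peptide=RQS
pos 11: ACU -> N; peptide=RQSN
pos 14: GGA -> N; peptide=RQSNN
pos 17: AGA -> A; peptide=RQSNNA
pos 20: UAA -> STOP

Answer: RQSNNA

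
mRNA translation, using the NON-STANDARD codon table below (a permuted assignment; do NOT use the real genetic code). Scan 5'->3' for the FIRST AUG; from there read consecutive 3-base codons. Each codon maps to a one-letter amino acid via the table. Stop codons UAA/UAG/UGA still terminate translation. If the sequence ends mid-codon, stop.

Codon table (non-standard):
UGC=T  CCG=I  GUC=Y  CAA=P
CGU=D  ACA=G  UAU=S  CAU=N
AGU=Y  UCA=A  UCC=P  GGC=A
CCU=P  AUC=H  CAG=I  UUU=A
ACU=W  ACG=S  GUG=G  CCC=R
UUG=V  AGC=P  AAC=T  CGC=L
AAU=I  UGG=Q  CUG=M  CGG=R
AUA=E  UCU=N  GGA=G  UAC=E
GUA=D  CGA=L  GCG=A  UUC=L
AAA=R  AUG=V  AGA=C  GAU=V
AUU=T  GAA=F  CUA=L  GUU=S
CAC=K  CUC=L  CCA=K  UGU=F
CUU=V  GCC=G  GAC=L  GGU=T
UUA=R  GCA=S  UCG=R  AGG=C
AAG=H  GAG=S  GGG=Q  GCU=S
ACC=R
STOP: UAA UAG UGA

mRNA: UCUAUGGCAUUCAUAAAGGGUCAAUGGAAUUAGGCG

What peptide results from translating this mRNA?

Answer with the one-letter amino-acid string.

Answer: VSLEHTPQI

Derivation:
start AUG at pos 3
pos 3: AUG -> V; peptide=V
pos 6: GCA -> S; peptide=VS
pos 9: UUC -> L; peptide=VSL
pos 12: AUA -> E; peptide=VSLE
pos 15: AAG -> H; peptide=VSLEH
pos 18: GGU -> T; peptide=VSLEHT
pos 21: CAA -> P; peptide=VSLEHTP
pos 24: UGG -> Q; peptide=VSLEHTPQ
pos 27: AAU -> I; peptide=VSLEHTPQI
pos 30: UAG -> STOP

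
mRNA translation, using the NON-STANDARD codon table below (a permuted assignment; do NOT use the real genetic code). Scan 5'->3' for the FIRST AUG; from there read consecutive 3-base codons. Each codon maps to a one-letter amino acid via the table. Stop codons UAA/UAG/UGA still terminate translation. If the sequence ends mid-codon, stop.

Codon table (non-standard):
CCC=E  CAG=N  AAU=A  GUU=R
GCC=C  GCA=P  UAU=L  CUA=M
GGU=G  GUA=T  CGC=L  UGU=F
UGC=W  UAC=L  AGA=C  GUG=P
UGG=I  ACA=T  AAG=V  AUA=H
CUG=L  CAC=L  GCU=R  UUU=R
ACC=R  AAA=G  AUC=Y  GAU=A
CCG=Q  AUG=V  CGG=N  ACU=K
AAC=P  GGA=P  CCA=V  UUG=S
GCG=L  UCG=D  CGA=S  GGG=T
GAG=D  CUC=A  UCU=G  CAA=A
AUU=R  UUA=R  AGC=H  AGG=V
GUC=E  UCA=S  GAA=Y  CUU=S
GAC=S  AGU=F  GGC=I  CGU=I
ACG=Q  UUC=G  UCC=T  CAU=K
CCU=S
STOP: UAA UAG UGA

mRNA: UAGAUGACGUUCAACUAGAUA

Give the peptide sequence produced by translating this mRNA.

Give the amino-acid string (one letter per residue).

Answer: VQGP

Derivation:
start AUG at pos 3
pos 3: AUG -> V; peptide=V
pos 6: ACG -> Q; peptide=VQ
pos 9: UUC -> G; peptide=VQG
pos 12: AAC -> P; peptide=VQGP
pos 15: UAG -> STOP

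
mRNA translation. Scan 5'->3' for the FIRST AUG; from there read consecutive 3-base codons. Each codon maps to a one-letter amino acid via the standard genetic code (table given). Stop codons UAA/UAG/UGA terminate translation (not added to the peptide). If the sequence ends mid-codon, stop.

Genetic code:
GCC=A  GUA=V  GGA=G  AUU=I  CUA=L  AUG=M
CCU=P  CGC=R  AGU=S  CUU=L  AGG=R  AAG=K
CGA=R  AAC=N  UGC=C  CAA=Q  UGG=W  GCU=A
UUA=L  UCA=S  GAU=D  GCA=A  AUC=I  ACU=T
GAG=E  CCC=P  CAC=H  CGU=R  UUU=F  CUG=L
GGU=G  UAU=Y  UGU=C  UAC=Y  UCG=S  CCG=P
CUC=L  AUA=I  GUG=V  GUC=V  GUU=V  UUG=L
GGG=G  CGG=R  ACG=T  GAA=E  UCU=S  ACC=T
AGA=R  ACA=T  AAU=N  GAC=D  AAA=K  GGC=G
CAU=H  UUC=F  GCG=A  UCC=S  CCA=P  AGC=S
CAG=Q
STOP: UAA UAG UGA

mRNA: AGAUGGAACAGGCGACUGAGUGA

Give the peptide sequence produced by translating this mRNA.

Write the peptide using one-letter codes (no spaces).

start AUG at pos 2
pos 2: AUG -> M; peptide=M
pos 5: GAA -> E; peptide=ME
pos 8: CAG -> Q; peptide=MEQ
pos 11: GCG -> A; peptide=MEQA
pos 14: ACU -> T; peptide=MEQAT
pos 17: GAG -> E; peptide=MEQATE
pos 20: UGA -> STOP

Answer: MEQATE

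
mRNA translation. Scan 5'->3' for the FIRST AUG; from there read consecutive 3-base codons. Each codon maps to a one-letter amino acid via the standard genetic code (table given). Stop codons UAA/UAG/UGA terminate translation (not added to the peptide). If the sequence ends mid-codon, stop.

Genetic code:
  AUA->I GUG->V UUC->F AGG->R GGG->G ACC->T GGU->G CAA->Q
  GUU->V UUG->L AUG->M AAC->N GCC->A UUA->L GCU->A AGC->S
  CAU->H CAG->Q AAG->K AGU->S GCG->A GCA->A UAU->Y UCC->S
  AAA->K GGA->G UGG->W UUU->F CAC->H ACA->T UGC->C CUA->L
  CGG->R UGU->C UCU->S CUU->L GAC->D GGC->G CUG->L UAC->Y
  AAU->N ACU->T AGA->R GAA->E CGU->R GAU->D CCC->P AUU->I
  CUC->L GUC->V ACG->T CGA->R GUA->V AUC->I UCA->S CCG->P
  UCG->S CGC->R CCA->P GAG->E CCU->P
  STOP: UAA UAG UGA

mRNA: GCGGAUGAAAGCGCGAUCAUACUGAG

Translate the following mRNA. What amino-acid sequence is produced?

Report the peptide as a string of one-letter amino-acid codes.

Answer: MKARSY

Derivation:
start AUG at pos 4
pos 4: AUG -> M; peptide=M
pos 7: AAA -> K; peptide=MK
pos 10: GCG -> A; peptide=MKA
pos 13: CGA -> R; peptide=MKAR
pos 16: UCA -> S; peptide=MKARS
pos 19: UAC -> Y; peptide=MKARSY
pos 22: UGA -> STOP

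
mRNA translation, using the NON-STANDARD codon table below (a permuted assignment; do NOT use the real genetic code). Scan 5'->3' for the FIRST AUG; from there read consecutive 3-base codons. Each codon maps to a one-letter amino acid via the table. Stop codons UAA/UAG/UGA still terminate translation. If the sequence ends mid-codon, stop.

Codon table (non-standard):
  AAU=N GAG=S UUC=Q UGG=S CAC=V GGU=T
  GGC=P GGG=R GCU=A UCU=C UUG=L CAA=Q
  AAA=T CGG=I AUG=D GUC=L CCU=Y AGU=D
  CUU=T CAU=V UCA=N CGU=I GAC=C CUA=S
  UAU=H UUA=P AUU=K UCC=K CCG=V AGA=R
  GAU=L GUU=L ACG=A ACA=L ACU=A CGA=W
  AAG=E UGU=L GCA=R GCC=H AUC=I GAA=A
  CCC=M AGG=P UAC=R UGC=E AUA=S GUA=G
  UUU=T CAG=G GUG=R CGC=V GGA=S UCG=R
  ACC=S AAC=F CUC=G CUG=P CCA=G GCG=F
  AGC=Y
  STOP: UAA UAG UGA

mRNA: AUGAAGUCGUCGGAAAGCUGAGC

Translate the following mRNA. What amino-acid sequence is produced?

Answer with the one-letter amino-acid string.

Answer: DERRAY

Derivation:
start AUG at pos 0
pos 0: AUG -> D; peptide=D
pos 3: AAG -> E; peptide=DE
pos 6: UCG -> R; peptide=DER
pos 9: UCG -> R; peptide=DERR
pos 12: GAA -> A; peptide=DERRA
pos 15: AGC -> Y; peptide=DERRAY
pos 18: UGA -> STOP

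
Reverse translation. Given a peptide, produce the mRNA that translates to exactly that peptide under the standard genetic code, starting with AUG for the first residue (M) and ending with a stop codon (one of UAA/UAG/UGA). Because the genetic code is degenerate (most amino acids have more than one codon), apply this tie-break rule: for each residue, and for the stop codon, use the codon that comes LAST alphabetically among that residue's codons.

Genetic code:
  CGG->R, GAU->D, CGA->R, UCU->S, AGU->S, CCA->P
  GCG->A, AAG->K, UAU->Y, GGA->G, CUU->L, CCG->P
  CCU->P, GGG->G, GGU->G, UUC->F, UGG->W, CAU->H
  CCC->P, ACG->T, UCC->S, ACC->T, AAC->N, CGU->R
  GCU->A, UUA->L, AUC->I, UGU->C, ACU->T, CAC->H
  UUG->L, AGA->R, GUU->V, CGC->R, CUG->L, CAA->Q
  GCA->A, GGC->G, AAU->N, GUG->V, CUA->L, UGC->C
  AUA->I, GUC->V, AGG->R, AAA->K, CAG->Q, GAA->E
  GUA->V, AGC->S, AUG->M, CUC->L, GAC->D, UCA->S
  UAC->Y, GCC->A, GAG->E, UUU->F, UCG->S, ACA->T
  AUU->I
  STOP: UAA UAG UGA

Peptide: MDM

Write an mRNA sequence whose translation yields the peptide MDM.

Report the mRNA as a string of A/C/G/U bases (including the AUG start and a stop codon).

residue 1: M -> AUG (start codon)
residue 2: D codons sorted = GAC,GAU -> pick last = GAU
residue 3: M -> AUG (only codon)
terminator: stop codons sorted = UAA,UAG,UGA -> pick last = UGA

Answer: mRNA: AUGGAUAUGUGA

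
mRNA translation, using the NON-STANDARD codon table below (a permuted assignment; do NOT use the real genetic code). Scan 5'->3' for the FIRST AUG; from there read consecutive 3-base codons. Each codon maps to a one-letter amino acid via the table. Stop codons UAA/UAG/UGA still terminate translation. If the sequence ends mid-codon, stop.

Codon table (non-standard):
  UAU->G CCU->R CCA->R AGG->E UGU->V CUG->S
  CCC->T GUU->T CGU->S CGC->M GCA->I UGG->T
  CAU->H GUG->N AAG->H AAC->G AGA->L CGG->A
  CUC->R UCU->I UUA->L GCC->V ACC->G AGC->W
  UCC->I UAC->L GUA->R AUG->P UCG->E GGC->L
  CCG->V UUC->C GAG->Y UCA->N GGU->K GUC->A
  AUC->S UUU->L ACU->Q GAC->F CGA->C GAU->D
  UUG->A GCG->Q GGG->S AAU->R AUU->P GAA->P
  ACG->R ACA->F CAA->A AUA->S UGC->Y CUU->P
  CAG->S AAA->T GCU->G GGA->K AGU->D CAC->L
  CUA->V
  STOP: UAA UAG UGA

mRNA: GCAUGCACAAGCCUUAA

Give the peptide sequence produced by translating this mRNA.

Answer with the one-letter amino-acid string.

Answer: PLHR

Derivation:
start AUG at pos 2
pos 2: AUG -> P; peptide=P
pos 5: CAC -> L; peptide=PL
pos 8: AAG -> H; peptide=PLH
pos 11: CCU -> R; peptide=PLHR
pos 14: UAA -> STOP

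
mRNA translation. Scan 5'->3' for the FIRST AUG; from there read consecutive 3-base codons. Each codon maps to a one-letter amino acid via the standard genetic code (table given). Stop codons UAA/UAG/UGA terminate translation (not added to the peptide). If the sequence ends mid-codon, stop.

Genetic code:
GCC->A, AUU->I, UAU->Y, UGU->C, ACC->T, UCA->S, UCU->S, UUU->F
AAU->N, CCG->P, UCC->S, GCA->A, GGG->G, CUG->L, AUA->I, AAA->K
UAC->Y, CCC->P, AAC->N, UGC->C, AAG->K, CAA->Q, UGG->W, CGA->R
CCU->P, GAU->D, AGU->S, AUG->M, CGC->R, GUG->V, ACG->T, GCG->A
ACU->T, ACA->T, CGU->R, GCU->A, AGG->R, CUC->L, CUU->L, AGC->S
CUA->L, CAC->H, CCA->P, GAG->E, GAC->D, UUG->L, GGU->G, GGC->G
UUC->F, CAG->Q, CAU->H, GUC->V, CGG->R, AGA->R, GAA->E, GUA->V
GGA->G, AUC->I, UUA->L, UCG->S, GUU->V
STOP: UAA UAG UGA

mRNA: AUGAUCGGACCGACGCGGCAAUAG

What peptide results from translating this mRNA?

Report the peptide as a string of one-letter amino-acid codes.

start AUG at pos 0
pos 0: AUG -> M; peptide=M
pos 3: AUC -> I; peptide=MI
pos 6: GGA -> G; peptide=MIG
pos 9: CCG -> P; peptide=MIGP
pos 12: ACG -> T; peptide=MIGPT
pos 15: CGG -> R; peptide=MIGPTR
pos 18: CAA -> Q; peptide=MIGPTRQ
pos 21: UAG -> STOP

Answer: MIGPTRQ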